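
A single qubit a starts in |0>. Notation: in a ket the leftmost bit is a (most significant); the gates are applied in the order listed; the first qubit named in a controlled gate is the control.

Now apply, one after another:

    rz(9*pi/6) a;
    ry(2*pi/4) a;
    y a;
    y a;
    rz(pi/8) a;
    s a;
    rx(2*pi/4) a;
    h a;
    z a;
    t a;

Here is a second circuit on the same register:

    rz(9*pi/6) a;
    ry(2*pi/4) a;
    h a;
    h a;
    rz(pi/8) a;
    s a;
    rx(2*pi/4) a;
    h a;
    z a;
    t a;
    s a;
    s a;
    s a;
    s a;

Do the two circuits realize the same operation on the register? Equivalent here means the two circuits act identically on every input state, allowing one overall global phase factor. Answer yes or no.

Yes: on every input state the two circuits agree up to one overall phase factor.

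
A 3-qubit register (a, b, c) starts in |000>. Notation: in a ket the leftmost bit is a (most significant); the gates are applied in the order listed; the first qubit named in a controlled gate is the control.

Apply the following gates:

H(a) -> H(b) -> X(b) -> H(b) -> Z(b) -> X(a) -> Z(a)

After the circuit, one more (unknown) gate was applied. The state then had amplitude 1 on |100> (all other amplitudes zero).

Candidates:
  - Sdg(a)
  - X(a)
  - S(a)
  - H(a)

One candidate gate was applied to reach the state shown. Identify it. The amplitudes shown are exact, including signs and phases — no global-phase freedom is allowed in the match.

The applied gate was H(a). Key observation: steps 2-5 multiply out to the identity, so the circuit reduces to the remaining gates.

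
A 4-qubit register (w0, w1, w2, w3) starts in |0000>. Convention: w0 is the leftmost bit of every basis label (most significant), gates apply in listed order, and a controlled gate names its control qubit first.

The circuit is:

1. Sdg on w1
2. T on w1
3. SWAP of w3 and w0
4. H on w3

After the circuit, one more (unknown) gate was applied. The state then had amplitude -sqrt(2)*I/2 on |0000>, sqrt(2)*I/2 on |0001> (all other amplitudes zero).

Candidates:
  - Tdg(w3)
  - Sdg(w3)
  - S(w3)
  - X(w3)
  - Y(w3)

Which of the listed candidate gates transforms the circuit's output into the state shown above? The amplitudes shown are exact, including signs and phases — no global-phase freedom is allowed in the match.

The unique candidate consistent with the amplitudes is Y(w3).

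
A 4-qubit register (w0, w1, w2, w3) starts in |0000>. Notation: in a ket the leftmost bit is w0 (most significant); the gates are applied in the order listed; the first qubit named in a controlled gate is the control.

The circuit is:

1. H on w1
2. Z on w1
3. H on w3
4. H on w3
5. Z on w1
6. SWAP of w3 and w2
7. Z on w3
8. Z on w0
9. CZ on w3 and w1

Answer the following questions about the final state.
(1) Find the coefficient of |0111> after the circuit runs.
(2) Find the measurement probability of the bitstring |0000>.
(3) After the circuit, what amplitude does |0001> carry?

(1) |0111> carries amplitude 0 in the final state. Key observation: the block from step 2 through step 5 cancels to the identity and can be dropped.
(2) A full measurement returns |0000> with probability 1/2.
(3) The amplitude on |0001> is 0.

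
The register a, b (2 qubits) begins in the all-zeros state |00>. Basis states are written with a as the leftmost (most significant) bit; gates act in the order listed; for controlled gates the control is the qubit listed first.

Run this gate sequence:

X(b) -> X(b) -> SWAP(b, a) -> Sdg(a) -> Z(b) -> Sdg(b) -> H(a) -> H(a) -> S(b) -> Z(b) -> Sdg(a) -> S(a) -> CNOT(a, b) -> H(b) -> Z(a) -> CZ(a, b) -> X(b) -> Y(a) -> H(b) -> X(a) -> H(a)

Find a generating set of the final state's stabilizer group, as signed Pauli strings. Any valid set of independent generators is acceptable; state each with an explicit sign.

The stabilizer group can be generated by +XI, +IZ, among other valid generating sets. Key observation: gates 5-10 undo each other exactly, leaving only the rest of the circuit to track.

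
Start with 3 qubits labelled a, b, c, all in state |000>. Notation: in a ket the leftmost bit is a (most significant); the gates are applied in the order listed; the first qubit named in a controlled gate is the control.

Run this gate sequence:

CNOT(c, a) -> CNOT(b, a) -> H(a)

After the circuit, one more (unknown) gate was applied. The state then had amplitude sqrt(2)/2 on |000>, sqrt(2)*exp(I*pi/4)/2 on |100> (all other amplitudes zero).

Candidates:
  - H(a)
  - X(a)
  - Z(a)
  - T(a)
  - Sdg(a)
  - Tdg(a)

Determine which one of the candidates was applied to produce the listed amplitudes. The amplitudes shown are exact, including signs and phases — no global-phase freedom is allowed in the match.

It was T(a) that produced the state shown.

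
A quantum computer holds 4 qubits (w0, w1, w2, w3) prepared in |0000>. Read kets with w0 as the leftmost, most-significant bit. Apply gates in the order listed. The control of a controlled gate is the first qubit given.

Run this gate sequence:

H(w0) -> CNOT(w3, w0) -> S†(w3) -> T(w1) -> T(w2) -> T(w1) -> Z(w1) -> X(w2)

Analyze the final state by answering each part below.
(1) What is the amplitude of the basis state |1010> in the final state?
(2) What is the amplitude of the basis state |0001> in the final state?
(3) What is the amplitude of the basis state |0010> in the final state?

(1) The amplitude on |1010> is sqrt(2)/2.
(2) The amplitude on |0001> is 0.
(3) The amplitude on |0010> is sqrt(2)/2.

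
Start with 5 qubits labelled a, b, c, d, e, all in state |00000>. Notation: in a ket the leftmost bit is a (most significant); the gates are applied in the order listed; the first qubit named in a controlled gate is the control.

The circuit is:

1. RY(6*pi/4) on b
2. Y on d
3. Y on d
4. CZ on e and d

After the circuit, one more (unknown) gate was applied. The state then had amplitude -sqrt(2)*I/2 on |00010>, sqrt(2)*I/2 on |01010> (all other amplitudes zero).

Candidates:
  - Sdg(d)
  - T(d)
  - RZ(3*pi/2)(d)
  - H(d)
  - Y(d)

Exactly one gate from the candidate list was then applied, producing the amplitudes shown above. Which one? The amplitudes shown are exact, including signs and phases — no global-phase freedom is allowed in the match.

The applied gate was Y(d).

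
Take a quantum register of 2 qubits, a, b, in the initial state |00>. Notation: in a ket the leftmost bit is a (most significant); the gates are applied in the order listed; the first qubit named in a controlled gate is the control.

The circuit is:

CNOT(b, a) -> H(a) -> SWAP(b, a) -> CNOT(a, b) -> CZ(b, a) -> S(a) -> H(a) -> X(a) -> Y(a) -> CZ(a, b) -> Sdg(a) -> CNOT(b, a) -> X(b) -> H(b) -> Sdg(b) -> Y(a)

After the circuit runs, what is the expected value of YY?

In the final state, YY has expectation 0.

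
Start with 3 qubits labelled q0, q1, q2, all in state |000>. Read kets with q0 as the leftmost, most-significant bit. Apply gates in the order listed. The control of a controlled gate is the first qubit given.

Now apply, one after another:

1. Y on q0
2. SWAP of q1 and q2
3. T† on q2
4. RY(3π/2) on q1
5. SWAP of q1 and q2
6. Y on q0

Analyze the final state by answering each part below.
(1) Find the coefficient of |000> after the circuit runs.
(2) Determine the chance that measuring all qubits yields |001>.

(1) The final state's coefficient on |000> equals -sqrt(2)/2.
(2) The probability of measuring |001> is 1/2.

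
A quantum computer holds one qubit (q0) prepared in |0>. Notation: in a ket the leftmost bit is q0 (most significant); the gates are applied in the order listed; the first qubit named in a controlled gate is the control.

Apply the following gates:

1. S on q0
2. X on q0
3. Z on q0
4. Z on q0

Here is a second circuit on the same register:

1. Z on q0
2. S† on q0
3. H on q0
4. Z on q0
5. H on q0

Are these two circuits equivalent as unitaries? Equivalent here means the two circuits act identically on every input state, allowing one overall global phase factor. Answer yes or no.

Yes — the two circuits implement the same unitary up to a global phase.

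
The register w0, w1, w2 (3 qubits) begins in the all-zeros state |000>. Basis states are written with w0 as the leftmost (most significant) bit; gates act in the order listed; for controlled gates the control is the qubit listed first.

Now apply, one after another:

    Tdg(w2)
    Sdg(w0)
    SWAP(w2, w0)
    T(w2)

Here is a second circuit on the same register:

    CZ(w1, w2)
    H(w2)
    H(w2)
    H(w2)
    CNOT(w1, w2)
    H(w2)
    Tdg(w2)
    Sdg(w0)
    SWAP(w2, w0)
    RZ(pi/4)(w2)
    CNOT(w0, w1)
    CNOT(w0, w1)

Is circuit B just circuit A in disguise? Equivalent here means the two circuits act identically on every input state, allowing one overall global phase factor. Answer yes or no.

Yes: on every input state the two circuits agree up to one overall phase factor.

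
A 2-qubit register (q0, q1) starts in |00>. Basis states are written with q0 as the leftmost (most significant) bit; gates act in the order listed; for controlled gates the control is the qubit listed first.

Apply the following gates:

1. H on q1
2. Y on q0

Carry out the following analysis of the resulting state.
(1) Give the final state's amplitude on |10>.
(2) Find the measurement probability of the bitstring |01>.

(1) |10> carries amplitude sqrt(2)*I/2 in the final state.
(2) The probability of measuring |01> is 0.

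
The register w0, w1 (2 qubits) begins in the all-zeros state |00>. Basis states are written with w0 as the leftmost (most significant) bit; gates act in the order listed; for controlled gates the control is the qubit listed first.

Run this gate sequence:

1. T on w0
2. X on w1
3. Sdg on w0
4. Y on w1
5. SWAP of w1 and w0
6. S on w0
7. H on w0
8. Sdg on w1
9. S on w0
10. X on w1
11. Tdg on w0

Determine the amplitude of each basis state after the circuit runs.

The final amplitudes are 0 on |00>, -sqrt(2)*I/2 on |01>, 0 on |10>, -sqrt(2)*exp(3*I*pi/4)/2 on |11>.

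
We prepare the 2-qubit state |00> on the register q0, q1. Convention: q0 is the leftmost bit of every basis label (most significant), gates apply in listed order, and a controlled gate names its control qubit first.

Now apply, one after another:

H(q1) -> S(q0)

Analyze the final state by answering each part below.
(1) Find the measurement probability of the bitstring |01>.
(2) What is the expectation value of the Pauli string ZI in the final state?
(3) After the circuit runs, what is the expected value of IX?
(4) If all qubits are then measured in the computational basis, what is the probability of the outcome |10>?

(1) The probability of measuring |01> is 1/2.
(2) The observable ZI averages to 1.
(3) The observable IX averages to 1.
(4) A full measurement returns |10> with probability 0.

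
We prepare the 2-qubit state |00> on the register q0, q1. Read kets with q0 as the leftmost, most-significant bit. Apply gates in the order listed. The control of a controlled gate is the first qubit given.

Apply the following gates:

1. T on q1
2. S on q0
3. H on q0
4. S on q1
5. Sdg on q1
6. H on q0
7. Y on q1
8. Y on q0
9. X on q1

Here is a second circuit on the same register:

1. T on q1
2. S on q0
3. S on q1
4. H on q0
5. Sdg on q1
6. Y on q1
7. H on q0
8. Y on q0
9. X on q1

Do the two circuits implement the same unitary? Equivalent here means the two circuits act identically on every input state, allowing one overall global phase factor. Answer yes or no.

Yes: on every input state the two circuits agree up to one overall phase factor.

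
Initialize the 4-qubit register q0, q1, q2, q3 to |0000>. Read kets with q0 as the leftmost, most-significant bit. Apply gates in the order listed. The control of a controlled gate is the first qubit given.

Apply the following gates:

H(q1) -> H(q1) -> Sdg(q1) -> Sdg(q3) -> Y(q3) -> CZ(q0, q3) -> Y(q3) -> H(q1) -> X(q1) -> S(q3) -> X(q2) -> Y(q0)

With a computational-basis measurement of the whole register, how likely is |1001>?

Outcome |1001> occurs with probability 0.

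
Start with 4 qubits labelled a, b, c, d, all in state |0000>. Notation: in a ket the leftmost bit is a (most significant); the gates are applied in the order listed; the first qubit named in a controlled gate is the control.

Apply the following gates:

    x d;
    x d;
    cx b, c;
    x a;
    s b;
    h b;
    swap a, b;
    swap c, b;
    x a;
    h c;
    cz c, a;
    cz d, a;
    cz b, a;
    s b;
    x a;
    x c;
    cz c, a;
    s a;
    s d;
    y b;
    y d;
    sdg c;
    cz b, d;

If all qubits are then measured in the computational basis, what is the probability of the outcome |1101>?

A full measurement returns |1101> with probability 1/4. Key observation: the block from step 1 through step 2 cancels to the identity and can be dropped.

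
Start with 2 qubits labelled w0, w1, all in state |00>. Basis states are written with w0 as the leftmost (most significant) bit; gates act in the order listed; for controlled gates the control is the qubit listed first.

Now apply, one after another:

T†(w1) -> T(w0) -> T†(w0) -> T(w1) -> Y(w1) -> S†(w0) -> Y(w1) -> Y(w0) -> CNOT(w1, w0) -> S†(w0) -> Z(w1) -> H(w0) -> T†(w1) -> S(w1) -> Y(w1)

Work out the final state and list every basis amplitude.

After the circuit, the state carries amplitude 0 on |00>, sqrt(2)*I/2 on |01>, 0 on |10>, -sqrt(2)*I/2 on |11>. Key observation: steps 1-4 multiply out to the identity, so the circuit reduces to the remaining gates.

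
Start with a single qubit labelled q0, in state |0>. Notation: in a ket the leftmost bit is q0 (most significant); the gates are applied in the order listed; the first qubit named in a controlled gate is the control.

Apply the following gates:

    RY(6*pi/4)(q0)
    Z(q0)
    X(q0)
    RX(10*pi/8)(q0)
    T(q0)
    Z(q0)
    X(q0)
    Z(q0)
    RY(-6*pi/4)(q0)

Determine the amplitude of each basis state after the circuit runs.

After the circuit, the state carries amplitude -sqrt(2 - sqrt(2))/4 - I*sqrt(sqrt(2) + 2)/4 + sqrt(2 - sqrt(2))*exp(I*pi/4)/4 + sqrt(sqrt(2) + 2)*exp(3*I*pi/4)/4 on |0>, sqrt(2 - sqrt(2))/4 + sqrt(2 - sqrt(2))*exp(I*pi/4)/4 + sqrt(sqrt(2) + 2)*exp(3*I*pi/4)/4 + I*sqrt(sqrt(2) + 2)/4 on |1>.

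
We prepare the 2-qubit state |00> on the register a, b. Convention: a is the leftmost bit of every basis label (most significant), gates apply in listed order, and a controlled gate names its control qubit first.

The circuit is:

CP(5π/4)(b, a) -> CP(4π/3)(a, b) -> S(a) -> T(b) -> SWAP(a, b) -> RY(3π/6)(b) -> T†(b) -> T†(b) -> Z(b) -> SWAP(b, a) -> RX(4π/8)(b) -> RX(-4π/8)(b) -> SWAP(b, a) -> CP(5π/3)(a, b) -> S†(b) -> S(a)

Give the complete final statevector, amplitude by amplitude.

After the circuit, the state carries amplitude sqrt(2)/2 on |00>, sqrt(2)/2 on |01>, 0 on |10>, 0 on |11>. Key observation: gates 10-13 undo each other exactly, leaving only the rest of the circuit to track.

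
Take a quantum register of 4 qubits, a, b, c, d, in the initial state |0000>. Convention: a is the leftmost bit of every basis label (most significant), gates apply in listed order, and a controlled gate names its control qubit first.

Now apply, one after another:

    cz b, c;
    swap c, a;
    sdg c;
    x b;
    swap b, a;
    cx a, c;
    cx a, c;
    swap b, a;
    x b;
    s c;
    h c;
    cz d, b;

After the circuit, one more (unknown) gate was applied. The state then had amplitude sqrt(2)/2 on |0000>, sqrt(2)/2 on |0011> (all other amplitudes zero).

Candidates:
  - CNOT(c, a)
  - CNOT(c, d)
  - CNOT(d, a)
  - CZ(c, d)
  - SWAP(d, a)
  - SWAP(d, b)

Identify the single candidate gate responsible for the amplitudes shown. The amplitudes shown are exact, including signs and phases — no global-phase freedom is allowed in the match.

The applied gate was CNOT(c, d). Key observation: the block from step 3 through step 10 cancels to the identity and can be dropped.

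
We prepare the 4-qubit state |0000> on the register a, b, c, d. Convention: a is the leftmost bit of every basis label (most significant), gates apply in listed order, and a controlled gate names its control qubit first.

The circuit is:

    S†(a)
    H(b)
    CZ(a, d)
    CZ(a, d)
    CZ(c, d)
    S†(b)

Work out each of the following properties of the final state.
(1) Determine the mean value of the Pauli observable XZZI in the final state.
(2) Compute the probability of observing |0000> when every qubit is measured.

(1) The observable XZZI averages to 0. Key observation: steps 3-4 multiply out to the identity, so the circuit reduces to the remaining gates.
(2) The probability of measuring |0000> is 1/2.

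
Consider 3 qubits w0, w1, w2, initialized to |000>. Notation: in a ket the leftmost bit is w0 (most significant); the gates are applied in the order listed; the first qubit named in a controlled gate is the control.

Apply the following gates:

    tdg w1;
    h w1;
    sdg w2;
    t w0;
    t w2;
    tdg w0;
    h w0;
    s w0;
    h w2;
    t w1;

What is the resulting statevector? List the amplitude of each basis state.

The final amplitudes are sqrt(2)/4 on |000>, sqrt(2)/4 on |001>, sqrt(2)*exp(I*pi/4)/4 on |010>, sqrt(2)*exp(I*pi/4)/4 on |011>, sqrt(2)*I/4 on |100>, sqrt(2)*I/4 on |101>, sqrt(2)*exp(3*I*pi/4)/4 on |110>, sqrt(2)*exp(3*I*pi/4)/4 on |111>.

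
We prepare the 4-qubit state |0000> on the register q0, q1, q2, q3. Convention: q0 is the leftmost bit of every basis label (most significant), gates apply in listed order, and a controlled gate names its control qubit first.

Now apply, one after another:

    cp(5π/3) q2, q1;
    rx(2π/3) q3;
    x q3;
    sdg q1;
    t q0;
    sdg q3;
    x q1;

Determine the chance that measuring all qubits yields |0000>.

The probability of measuring |0000> is 0.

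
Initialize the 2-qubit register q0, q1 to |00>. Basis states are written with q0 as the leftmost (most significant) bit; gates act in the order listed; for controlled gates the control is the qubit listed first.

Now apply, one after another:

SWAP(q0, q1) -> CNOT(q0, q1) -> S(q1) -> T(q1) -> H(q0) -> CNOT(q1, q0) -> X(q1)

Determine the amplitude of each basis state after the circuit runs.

The resulting statevector has amplitude 0 on |00>, sqrt(2)/2 on |01>, 0 on |10>, sqrt(2)/2 on |11>.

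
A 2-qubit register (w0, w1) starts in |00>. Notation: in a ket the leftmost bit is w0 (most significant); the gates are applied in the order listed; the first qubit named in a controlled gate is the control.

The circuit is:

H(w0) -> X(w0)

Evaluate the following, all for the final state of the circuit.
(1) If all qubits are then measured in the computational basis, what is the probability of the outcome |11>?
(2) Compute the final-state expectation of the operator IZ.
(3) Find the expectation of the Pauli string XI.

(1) The probability of measuring |11> is 0.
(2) The observable IZ averages to 1.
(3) The observable XI averages to 1.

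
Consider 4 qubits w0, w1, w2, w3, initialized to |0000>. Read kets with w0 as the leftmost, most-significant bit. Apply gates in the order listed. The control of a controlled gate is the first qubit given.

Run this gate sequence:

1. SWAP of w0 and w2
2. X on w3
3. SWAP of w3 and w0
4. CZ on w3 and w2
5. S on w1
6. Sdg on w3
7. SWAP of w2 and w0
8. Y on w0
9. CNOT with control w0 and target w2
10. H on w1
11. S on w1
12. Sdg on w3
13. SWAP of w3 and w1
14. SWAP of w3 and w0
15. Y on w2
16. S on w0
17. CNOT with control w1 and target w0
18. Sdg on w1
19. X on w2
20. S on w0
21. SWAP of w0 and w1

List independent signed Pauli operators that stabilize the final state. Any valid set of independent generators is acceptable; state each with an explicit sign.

The final state is stabilized by the group generated by -IYII, +ZIII, +IIZI, -IIIZ; other independent generating sets are equally valid.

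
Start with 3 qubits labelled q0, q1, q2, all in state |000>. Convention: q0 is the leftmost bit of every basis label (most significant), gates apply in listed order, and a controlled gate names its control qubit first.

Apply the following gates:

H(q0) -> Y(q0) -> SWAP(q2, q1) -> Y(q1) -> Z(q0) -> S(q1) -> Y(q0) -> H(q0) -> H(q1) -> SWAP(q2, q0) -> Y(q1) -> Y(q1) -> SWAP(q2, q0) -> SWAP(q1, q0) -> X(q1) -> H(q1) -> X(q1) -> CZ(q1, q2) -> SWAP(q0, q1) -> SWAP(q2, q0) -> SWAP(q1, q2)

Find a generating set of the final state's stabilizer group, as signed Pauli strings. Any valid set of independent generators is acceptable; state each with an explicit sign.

The final state is stabilized by the group generated by +IXI, -IIX, +ZII; other independent generating sets are equally valid.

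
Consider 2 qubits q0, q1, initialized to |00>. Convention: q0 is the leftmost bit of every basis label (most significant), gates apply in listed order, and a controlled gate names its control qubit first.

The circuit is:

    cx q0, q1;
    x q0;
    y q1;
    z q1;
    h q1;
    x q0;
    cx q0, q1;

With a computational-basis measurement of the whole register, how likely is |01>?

Outcome |01> occurs with probability 1/2.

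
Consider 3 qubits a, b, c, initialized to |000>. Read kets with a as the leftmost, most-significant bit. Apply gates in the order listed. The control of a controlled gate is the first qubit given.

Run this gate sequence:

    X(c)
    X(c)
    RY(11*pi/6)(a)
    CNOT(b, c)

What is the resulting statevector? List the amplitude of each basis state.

After the circuit, the state carries amplitude -sqrt(6)/4 - sqrt(2)/4 on |000>, -sqrt(2)/4 + sqrt(6)/4 on |100>, and 0 on every other basis state. Key observation: gates 1-2 undo each other exactly, leaving only the rest of the circuit to track.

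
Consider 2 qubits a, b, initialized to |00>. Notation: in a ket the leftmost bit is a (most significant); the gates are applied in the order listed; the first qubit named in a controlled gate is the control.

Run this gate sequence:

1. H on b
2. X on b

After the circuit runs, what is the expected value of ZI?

The expectation value of ZI is 1.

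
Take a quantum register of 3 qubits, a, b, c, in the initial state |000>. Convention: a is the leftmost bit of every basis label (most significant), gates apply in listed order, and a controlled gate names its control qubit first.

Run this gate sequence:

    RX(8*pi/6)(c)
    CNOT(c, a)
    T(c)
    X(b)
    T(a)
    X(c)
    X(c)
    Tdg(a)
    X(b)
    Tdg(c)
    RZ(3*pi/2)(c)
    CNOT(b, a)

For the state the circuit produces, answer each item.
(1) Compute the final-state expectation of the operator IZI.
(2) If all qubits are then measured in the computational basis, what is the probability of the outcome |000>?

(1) In the final state, IZI has expectation 1. Key observation: steps 3-10 multiply out to the identity, so the circuit reduces to the remaining gates.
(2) A full measurement returns |000> with probability 1/4.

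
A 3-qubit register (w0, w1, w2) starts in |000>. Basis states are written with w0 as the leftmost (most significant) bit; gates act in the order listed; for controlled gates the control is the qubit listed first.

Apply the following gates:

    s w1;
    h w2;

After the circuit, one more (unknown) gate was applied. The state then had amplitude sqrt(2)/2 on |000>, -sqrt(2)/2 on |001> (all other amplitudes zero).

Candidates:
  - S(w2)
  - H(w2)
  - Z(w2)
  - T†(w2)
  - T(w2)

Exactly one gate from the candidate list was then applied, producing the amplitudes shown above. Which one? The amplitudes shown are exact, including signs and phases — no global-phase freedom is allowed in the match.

The applied gate was Z(w2).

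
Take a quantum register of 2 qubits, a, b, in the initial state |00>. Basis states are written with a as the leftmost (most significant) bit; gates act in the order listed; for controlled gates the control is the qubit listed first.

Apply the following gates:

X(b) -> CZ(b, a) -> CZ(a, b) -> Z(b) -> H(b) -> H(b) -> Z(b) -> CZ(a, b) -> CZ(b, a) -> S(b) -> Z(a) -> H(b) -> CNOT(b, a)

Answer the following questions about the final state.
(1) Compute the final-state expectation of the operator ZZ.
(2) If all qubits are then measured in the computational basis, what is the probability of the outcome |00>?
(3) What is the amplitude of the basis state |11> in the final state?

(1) The expectation value of ZZ is 1. Key observation: the block from step 2 through step 9 cancels to the identity and can be dropped.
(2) A full measurement returns |00> with probability 1/2.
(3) |11> carries amplitude -sqrt(2)*I/2 in the final state.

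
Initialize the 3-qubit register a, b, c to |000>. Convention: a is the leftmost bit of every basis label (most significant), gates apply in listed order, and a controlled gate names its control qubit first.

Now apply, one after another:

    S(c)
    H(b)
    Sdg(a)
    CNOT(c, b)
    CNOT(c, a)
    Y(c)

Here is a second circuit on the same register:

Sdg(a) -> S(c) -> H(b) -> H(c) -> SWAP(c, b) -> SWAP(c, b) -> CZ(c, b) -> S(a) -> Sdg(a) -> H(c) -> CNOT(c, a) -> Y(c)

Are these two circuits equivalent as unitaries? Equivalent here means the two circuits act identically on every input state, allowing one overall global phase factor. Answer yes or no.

No, they are not equivalent — no single phase factor reconciles the two unitaries.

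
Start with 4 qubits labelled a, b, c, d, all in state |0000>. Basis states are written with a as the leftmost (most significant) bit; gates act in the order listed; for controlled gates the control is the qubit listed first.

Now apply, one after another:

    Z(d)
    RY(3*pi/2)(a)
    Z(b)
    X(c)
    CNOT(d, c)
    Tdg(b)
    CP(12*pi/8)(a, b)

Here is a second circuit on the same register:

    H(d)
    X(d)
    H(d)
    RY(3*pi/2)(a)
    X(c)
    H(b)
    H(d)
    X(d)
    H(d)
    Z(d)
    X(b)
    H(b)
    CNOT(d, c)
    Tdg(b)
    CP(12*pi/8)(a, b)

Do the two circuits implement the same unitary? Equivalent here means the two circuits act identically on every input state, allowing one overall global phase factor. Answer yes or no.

Yes, they are equivalent — the unitaries differ by at most a global phase.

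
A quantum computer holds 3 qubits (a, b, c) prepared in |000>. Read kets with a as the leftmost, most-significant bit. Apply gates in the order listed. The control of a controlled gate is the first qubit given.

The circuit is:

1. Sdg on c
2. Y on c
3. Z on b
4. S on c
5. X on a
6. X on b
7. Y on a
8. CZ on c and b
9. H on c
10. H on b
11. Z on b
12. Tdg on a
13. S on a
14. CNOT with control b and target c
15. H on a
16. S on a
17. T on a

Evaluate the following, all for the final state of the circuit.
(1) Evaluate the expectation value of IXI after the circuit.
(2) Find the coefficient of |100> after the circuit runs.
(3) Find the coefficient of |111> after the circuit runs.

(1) The observable IXI averages to -1.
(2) The amplitude on |100> is sqrt(2)*exp(I*pi/4)/4.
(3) The final state's coefficient on |111> equals sqrt(2)*exp(I*pi/4)/4.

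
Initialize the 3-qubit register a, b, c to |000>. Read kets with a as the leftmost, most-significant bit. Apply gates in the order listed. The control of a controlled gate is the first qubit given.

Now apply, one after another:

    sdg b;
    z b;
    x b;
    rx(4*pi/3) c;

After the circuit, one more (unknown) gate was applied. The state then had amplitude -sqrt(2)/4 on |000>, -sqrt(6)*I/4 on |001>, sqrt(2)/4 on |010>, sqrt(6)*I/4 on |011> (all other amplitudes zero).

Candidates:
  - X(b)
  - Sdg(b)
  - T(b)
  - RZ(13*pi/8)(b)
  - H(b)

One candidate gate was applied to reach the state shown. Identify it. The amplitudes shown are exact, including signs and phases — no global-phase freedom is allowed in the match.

The applied gate was H(b).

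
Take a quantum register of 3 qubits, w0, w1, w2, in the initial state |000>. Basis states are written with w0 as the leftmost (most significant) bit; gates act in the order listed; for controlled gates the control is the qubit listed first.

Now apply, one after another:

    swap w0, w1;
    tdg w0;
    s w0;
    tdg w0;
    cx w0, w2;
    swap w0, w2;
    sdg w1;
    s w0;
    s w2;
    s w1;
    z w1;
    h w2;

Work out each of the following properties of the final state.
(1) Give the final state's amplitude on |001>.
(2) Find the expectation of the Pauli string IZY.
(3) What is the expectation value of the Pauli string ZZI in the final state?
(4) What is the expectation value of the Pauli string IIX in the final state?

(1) |001> carries amplitude sqrt(2)/2 in the final state.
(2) The expectation value of IZY is 0.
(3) The expectation value of ZZI is 1.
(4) The observable IIX averages to 1.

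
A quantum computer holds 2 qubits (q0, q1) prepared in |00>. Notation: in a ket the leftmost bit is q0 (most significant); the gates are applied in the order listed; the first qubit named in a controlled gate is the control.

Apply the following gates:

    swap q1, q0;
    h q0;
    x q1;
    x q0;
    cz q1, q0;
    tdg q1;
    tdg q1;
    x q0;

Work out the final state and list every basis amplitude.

The final amplitudes are 0 on |00>, sqrt(2)*I/2 on |01>, 0 on |10>, -sqrt(2)*I/2 on |11>.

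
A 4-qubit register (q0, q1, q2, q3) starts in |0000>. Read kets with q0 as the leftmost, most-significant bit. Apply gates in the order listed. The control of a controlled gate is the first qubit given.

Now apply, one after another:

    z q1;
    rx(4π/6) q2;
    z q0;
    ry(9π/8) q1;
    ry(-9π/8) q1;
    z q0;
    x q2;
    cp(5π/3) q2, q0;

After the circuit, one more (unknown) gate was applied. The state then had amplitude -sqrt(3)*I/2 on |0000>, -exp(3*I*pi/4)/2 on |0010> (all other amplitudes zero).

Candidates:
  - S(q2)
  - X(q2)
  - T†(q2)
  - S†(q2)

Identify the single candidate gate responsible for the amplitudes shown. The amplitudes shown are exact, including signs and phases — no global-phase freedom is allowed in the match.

The unique candidate consistent with the amplitudes is T†(q2).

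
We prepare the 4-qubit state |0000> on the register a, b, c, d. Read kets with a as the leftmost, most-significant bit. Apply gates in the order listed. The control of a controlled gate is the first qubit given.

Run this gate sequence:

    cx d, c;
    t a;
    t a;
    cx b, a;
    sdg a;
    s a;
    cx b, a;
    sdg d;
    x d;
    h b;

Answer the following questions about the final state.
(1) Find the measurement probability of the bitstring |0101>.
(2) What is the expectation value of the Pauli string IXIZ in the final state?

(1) A full measurement returns |0101> with probability 1/2.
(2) The expectation value of IXIZ is -1.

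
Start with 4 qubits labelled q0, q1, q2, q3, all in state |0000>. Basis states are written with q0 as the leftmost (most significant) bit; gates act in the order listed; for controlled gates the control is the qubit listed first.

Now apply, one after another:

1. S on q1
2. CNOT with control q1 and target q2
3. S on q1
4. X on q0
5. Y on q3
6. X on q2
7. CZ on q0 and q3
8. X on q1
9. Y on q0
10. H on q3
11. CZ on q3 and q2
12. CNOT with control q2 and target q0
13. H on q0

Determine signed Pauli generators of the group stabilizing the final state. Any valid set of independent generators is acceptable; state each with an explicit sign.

The stabilizer group can be generated by -XIII, +IIIX, -IZII, -IIZI, among other valid generating sets.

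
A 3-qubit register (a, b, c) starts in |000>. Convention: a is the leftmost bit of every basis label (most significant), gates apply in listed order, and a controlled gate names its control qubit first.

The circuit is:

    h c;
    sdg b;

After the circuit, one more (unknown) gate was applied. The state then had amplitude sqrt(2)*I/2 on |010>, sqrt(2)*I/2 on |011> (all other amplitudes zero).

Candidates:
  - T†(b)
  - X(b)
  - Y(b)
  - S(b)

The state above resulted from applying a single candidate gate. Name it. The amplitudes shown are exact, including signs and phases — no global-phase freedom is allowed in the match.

The applied gate was Y(b).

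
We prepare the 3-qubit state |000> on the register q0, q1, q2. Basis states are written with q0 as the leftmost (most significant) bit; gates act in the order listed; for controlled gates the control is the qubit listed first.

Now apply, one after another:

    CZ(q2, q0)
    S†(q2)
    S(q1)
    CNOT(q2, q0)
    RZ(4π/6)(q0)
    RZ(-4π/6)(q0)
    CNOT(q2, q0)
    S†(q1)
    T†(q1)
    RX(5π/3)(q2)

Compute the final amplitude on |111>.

The final state's coefficient on |111> equals 0.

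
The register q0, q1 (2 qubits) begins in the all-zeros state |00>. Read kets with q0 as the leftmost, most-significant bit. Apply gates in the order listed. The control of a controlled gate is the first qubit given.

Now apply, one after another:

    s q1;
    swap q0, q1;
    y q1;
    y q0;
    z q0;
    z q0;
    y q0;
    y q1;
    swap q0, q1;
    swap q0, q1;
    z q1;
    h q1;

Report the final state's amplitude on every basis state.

After the circuit, the state carries amplitude sqrt(2)/2 on |00>, sqrt(2)/2 on |01>, 0 on |10>, 0 on |11>. Key observation: gates 2-9 undo each other exactly, leaving only the rest of the circuit to track.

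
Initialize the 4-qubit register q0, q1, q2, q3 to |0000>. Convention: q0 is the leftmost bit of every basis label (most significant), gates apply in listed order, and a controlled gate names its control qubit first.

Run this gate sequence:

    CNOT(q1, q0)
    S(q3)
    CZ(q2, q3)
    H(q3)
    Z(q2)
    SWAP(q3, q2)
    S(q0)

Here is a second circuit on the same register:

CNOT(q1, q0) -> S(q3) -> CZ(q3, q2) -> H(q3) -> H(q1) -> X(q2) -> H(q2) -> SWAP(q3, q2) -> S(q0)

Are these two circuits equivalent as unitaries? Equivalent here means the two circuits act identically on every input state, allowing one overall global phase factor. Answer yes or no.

No, they are not equivalent — no single phase factor reconciles the two unitaries.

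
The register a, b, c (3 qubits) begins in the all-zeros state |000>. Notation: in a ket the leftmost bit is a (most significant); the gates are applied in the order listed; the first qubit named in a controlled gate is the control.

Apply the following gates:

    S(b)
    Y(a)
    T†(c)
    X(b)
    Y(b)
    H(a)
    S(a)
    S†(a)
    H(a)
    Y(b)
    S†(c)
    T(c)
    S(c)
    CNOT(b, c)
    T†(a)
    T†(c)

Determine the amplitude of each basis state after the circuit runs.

After the circuit, the state carries amplitude 1 on |111>, and 0 on every other basis state. Key observation: gates 5-10 undo each other exactly, leaving only the rest of the circuit to track.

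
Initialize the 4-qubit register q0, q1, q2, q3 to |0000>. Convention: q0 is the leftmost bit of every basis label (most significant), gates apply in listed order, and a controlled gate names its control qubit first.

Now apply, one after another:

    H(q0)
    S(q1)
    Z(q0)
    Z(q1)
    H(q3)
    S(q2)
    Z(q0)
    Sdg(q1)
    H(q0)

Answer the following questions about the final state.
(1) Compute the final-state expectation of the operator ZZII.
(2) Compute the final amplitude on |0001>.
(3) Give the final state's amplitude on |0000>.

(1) The observable ZZII averages to 1.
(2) The amplitude on |0001> is sqrt(2)/2.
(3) The final state's coefficient on |0000> equals sqrt(2)/2.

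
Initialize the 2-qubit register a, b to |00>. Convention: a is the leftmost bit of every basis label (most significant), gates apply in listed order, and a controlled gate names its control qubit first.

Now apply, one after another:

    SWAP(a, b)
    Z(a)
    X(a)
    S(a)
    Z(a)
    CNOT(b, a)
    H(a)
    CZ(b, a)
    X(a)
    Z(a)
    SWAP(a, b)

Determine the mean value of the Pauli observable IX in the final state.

The expectation value of IX is 1.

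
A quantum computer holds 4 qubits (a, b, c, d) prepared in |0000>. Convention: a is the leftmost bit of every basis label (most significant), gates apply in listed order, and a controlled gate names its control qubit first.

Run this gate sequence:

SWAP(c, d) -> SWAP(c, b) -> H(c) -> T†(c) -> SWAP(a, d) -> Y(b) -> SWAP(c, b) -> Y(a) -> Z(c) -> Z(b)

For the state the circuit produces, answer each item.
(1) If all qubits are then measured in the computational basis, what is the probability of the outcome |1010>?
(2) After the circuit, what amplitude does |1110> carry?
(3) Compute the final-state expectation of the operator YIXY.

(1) A full measurement returns |1010> with probability 1/2.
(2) The final state's coefficient on |1110> equals sqrt(2)*exp(3*I*pi/4)/2.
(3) The observable YIXY averages to 0.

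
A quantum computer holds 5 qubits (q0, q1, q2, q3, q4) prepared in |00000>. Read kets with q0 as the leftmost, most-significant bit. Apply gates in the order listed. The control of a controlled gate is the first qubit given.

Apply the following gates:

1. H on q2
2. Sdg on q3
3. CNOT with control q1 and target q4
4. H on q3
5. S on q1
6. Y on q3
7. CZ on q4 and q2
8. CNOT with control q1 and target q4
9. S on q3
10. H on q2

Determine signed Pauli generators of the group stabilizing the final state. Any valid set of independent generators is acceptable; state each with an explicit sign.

The final state is stabilized by the group generated by -IIIYI, +ZIIII, +IZIII, +IIZII, +IIIIZ; other independent generating sets are equally valid.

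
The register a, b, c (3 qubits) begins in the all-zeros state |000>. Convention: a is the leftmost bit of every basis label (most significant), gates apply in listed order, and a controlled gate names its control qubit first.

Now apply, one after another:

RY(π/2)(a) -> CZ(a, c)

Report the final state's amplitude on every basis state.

The resulting statevector has amplitude sqrt(2)/2 on |000>, sqrt(2)/2 on |100>, and 0 on every other basis state.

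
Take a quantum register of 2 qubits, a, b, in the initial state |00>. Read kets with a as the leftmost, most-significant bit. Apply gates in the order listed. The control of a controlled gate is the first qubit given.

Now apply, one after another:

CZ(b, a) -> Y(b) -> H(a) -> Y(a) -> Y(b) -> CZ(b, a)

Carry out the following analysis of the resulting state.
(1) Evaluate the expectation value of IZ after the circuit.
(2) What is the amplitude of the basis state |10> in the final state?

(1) In the final state, IZ has expectation 1.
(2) The amplitude on |10> is sqrt(2)*I/2.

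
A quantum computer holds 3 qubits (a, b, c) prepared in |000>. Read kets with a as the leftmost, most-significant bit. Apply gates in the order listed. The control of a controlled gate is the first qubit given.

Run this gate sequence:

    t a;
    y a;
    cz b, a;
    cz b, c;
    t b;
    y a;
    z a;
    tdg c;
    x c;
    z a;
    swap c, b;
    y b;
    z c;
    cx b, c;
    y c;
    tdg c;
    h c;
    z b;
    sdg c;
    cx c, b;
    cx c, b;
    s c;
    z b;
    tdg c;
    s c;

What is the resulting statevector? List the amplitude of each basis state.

The resulting statevector has amplitude -sqrt(2)*exp(3*I*pi/4)/2 on |000>, -sqrt(2)/2 on |001>, and 0 on every other basis state.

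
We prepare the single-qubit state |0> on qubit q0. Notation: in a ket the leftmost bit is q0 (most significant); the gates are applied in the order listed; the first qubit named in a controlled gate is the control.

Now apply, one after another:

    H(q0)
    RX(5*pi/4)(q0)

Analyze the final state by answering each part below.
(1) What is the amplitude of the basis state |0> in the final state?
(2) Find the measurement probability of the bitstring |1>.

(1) The final state's coefficient on |0> equals -sqrt(2)*sqrt(2 - sqrt(2))/4 - sqrt(2)*I*sqrt(sqrt(2) + 2)/4.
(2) Outcome |1> occurs with probability 1/2.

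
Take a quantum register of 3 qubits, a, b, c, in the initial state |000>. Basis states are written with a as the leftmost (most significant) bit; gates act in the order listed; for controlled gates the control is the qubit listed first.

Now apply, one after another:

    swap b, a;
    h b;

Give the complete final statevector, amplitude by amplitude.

After the circuit, the state carries amplitude sqrt(2)/2 on |000>, sqrt(2)/2 on |010>, and 0 on every other basis state.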